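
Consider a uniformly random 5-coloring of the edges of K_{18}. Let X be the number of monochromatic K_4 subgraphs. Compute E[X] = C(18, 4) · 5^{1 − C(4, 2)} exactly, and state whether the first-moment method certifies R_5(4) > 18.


E[X] = C(18, 4) · 5^{1 − 6} = 3060 · 5^{−5} = 3060/3125.
As a reduced fraction: E[X] = 612/625 ≈ 0.9792000.
Is E[X] < 1? YES.
Since E[X] < 1, there exists a 5-coloring of K_{18} with no monochromatic K_4; hence R_5(4) > 18.

E[X] = 612/625 ≈ 0.9792000; E[X] < 1, so R_5(4) > 18.


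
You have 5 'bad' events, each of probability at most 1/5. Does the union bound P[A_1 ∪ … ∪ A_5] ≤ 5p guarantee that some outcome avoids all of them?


Union bound: P[∪_{i=1}^{5} A_i] ≤ Σ_i P[A_i] ≤ 5·p = 5·(1/5) = 1.
Numerically: 1 ≈ 1.000.
Is 1 < 1? NO.
Since the bound 1 is ≥ 1, the union bound is uninformative here; it does NOT by itself certify existence.

5·p = 1 ≈ 1.000; existence NOT certified by the union bound.


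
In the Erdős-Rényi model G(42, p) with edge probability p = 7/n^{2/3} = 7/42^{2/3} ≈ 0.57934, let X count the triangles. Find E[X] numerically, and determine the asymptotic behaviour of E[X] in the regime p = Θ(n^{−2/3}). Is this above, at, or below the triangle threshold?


Number of potential triangles: C(42, 3) = 11480.
Each occurs with probability p³ ≈ (0.57934)³ ≈ 1.9444444e-01.
By linearity: E[X] = C(42, 3)·p³ ≈ 11480 · 1.9444444e-01 ≈ 2232.22222.
Since α = 2/3 < 1, p = c/n^{2/3} ≫ 1/n is above the triangle threshold p ~ 1/n. Asymptotically E[X] ~ (c³/6)·n^{3(1−α)} = (7³/6)·n^{1} → ∞; triangles are abundant w.h.p.

E[X] ≈ 2232.22222; in regime p = Θ(1/n^{2/3}) E[X] diverges (above the triangle threshold p ~ 1/n).


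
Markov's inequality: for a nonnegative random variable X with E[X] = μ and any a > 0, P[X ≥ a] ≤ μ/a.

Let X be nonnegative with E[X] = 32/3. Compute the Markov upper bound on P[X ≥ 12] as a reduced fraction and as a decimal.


μ = E[X] = 32/3, a = 12.
Markov: P[X ≥ 12] ≤ μ/a = (32/3)/12 = 8/9.
Numerically: ≈ 0.88889.
(Since a = 12 > μ = 10.66667, the bound 8/9 is < 1 and informative.)

P[X ≥ 12] ≤ 8/9 ≈ 0.88889.


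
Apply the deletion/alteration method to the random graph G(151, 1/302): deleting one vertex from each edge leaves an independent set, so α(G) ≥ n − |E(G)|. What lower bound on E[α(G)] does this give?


E[|E(G)|] = C(151, 2)·p = 11325 · (1/302) = 75/2.
E[α(G)] ≥ n − E[|E(G)|] = 151 − 75/2 = 227/2.
Numerically: ≈ 113.500000.
(This is only a lower bound; the true E[α(G)] may be larger.)

E[α(G)] ≥ 227/2 ≈ 113.500000.


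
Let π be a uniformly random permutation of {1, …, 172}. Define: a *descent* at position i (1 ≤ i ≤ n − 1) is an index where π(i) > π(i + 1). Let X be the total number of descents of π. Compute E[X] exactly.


Write X = Σ X_I over i = 1, …, 171, with X_I the indicator of one descent.
There are 171 indicators.
For each fixed i, the pair (π(i), π(i+1)) is a uniformly random ordered pair of distinct values from {1, …, 172}; by symmetry P[π(i) > π(i+1)] = 1/2.
By linearity: E[X] = 171 · (1/2) = (172 − 1) · (1/2) = 171/2 ≈ 85.5000.

E[X] = 171/2 = 85.5000.


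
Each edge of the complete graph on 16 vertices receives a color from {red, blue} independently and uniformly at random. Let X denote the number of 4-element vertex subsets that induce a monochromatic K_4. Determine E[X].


Let X = Σ_S X_S over the C(16, 4) = 1820 subsets S of size 4, where X_S = 1 if the K_4 on S is monochromatic.
For a fixed S, the K_4 on S has C(4, 2) = 6 edges. P[all 6 edges red] = (1/2)^6, and likewise for blue, so P[monochromatic] = 2·(1/2)^6 = 2^{1 − 6} = 1/32.
By linearity of expectation: E[X] = C(16, 4) · 2^{1 − 6} = 1820 · 1/32 = 455/8.
Numerically: E[X] ≈ 56.875.

E[X] = C(16,4)·2^(1−C(4,2)) = 455/8 ≈ 56.875.


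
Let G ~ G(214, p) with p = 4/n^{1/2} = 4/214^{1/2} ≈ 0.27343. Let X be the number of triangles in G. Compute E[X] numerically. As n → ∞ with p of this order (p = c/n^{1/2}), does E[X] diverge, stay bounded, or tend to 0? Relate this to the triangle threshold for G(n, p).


Number of potential triangles: C(214, 3) = 1610564.
Each occurs with probability p³ ≈ (0.27343)³ ≈ 2.0443691e-02.
By linearity: E[X] = C(214, 3)·p³ ≈ 1610564 · 2.0443691e-02 ≈ 32925.87320.
Since α = 1/2 < 1, p = c/n^{1/2} ≫ 1/n is above the triangle threshold p ~ 1/n. Asymptotically E[X] ~ (c³/6)·n^{3(1−α)} = (4³/6)·n^{1.5} → ∞; triangles are abundant w.h.p.

E[X] ≈ 32925.87320; in regime p = Θ(1/n^{1/2}) E[X] diverges (above the triangle threshold p ~ 1/n).


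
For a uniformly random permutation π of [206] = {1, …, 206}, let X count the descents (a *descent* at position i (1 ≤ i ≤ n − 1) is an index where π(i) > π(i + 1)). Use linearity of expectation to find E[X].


Write X = Σ X_I over i = 1, …, 205, with X_I the indicator of one descent.
There are 205 indicators.
For each fixed i, the pair (π(i), π(i+1)) is a uniformly random ordered pair of distinct values from {1, …, 206}; by symmetry P[π(i) > π(i+1)] = 1/2.
By linearity: E[X] = 205 · (1/2) = (206 − 1) · (1/2) = 205/2 ≈ 102.500000.

E[X] = 205/2 = 102.500000.


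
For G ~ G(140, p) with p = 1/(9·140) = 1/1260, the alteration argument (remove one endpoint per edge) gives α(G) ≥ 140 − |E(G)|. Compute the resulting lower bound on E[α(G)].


E[|E(G)|] = C(140, 2)·p = 9730 · (1/1260) = 139/18.
E[α(G)] ≥ n − E[|E(G)|] = 140 − 139/18 = 2381/18.
Numerically: ≈ 132.278.
(This is only a lower bound; the true E[α(G)] may be larger.)

E[α(G)] ≥ 2381/18 ≈ 132.278.


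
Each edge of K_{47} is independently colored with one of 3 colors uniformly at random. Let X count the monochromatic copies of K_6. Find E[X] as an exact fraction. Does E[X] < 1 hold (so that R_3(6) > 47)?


E[X] = C(47, 6) · 3^{1 − 15} = 10737573 · 3^{−14} = 10737573/4782969.
As a reduced fraction: E[X] = 3579191/1594323 ≈ 2.244960.
Is E[X] < 1? NO.
Since E[X] ≥ 1, the first-moment bound is inconclusive at n = 47; it does NOT by itself certify R_3(6) > 47.

E[X] = 3579191/1594323 ≈ 2.244960; E[X] ≥ 1; first-moment method inconclusive here.


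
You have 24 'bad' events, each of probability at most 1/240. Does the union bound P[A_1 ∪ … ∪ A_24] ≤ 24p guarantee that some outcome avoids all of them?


Union bound: P[∪_{i=1}^{24} A_i] ≤ Σ_i P[A_i] ≤ 24·p = 24·(1/240) = 1/10.
Numerically: 1/10 ≈ 0.10000.
Is 1/10 < 1? YES.
Since P[∪ A_i] ≤ 1/10 < 1, the complement has P[∩ A_i^c] ≥ 1 − 1/10 = 9/10 > 0, so some outcome avoids every A_i.

24·p = 1/10 ≈ 0.10000; existence CERTIFIED by the union bound.


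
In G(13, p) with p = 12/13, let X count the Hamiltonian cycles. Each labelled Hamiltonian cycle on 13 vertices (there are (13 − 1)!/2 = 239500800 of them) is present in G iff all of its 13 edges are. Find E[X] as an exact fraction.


K_13 has (13 − 1)!/2 = 239500800 labelled Hamiltonian cycles.
For each such Hamiltonian cycle H, let X_H = 1 if all 13 edges of H are present in G. Then P[X_H = 1] = p^{13} = (12/13)^{13} = 106993205379072/302875106592253.
By linearity: E[X] = Σ_H E[X_H] = 239500800 · p^{13} = 239500800 · 106993205379072/302875106592253 = 25624958282852047257600/302875106592253.
Numerically: E[X] ≈ 8.46057e+07.

E[X] = 239500800 · (12/13)^{13} = 25624958282852047257600/302875106592253 ≈ 8.46057e+07.


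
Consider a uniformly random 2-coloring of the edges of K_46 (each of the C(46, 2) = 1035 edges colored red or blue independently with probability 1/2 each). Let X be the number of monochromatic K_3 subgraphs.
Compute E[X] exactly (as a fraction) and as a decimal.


Let X = Σ_S X_S over the C(46, 3) = 15180 subsets S of size 3, where X_S = 1 if the K_3 on S is monochromatic.
For a fixed S, the K_3 on S has C(3, 2) = 3 edges. P[all 3 edges red] = (1/2)^3, and likewise for blue, so P[monochromatic] = 2·(1/2)^3 = 2^{1 − 3} = 1/4.
Summing: E[X] = C(46, 3) · 2^{1 − 3} = 15180 · 1/4 = 3795.
Numerically: E[X] ≈ 3795.000.

E[X] = C(46,3)·2^(1−C(3,2)) = 3795 ≈ 3795.000.


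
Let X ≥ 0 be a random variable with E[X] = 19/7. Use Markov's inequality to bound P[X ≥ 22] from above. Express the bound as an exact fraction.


μ = E[X] = 19/7, a = 22.
Markov: P[X ≥ 22] ≤ μ/a = (19/7)/22 = 19/154.
Numerically: ≈ 0.1234.
(Since a = 22 > μ = 2.7143, the bound 19/154 is < 1 and informative.)

P[X ≥ 22] ≤ 19/154 ≈ 0.1234.


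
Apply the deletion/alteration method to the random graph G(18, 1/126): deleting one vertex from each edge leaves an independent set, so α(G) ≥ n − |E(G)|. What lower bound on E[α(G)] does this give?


E[|E(G)|] = C(18, 2)·p = 153 · (1/126) = 17/14.
E[α(G)] ≥ n − E[|E(G)|] = 18 − 17/14 = 235/14.
Numerically: ≈ 16.786.
(This is only a lower bound; the true E[α(G)] may be larger.)

E[α(G)] ≥ 235/14 ≈ 16.786.


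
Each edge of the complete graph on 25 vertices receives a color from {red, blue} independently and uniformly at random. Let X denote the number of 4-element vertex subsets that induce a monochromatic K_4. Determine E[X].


Let X = Σ_S X_S over the C(25, 4) = 12650 subsets S of size 4, where X_S = 1 if the K_4 on S is monochromatic.
For a fixed S, the K_4 on S has C(4, 2) = 6 edges. P[all 6 edges red] = (1/2)^6, and likewise for blue, so P[monochromatic] = 2·(1/2)^6 = 2^{1 − 6} = 1/32.
Summing: E[X] = C(25, 4) · 2^{1 − 6} = 12650 · 1/32 = 6325/16.
Numerically: E[X] ≈ 395.31250.

E[X] = C(25,4)·2^(1−C(4,2)) = 6325/16 ≈ 395.31250.


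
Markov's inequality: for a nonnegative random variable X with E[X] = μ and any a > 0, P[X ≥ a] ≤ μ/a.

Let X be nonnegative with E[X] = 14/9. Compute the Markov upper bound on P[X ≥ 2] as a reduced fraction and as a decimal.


μ = E[X] = 14/9, a = 2.
Markov: P[X ≥ 2] ≤ μ/a = (14/9)/2 = 7/9.
Numerically: ≈ 0.778.
(Since a = 2 > μ = 1.556, the bound 7/9 is < 1 and informative.)

P[X ≥ 2] ≤ 7/9 ≈ 0.778.


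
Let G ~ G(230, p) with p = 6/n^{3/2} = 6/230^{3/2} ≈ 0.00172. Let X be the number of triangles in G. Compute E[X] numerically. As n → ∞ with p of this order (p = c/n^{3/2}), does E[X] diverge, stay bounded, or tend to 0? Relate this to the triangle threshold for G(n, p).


Number of potential triangles: C(230, 3) = 2001460.
Each occurs with probability p³ ≈ (0.00172)³ ≈ 5.08954e-09.
By linearity: E[X] = C(230, 3)·p³ ≈ 2001460 · 5.08954e-09 ≈ 0.010.
Since α = 3/2 > 1, p = c/n^{3/2} = o(1/n) is below the triangle threshold p ~ 1/n. Asymptotically E[X] ~ (c³/6)·n^{3(1−α)} = (6³/6)·n^{-1.5} → 0, so by Markov's inequality G has no triangles w.h.p.

E[X] ≈ 0.010; in regime p = Θ(1/n^{3/2}) E[X] tends to 0 (below the triangle threshold p ~ 1/n).


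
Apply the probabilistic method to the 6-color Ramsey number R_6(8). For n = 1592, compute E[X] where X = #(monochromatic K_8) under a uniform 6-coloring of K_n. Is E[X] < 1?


E[X] = C(1592, 8) · 6^{1 − 28} = 1005480414540892933435 · 6^{−27} = 1005480414540892933435/1023490369077469249536.
As a reduced fraction: E[X] = 1005480414540892933435/1023490369077469249536 ≈ 0.982403.
Is E[X] < 1? YES.
Since E[X] < 1, there exists a 6-coloring of K_{1592} with no monochromatic K_8; hence R_6(8) > 1592.

E[X] = 1005480414540892933435/1023490369077469249536 ≈ 0.982403; E[X] < 1, so R_6(8) > 1592.


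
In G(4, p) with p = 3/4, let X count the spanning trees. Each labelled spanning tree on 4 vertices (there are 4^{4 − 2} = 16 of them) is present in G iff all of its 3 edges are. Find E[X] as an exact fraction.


K_4 has 4^{4 − 2} = 16 labelled spanning trees.
For each such spanning tree H, let X_H = 1 if all 3 edges of H are present in G. Then P[X_H = 1] = p^{3} = (3/4)^{3} = 27/64.
By linearity: E[X] = Σ_H E[X_H] = 16 · p^{3} = 16 · 27/64 = 27/4.
Numerically: E[X] ≈ 6.75.

E[X] = 16 · (3/4)^{3} = 27/4 ≈ 6.75.


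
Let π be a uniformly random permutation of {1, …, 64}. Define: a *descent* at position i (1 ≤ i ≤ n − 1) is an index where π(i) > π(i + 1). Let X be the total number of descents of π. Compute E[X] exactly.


Write X = Σ X_I over i = 1, …, 63, with X_I the indicator of one descent.
There are 63 indicators.
For each fixed i, the pair (π(i), π(i+1)) is a uniformly random ordered pair of distinct values from {1, …, 64}; by symmetry P[π(i) > π(i+1)] = 1/2.
By linearity: E[X] = 63 · (1/2) = (64 − 1) · (1/2) = 63/2 ≈ 31.5000.

E[X] = 63/2 = 31.5000.


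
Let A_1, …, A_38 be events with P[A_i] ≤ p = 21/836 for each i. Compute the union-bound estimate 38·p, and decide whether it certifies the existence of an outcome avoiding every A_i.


Union bound: P[∪_{i=1}^{38} A_i] ≤ Σ_i P[A_i] ≤ 38·p = 38·(21/836) = 21/22.
Numerically: 21/22 ≈ 0.954545.
Is 21/22 < 1? YES.
Since P[∪ A_i] ≤ 21/22 < 1, the complement has P[∩ A_i^c] ≥ 1 − 21/22 = 1/22 > 0, so some outcome avoids every A_i.

38·p = 21/22 ≈ 0.954545; existence CERTIFIED by the union bound.


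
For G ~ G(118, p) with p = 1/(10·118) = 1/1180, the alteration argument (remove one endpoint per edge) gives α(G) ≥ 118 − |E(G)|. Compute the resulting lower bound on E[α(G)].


E[|E(G)|] = C(118, 2)·p = 6903 · (1/1180) = 117/20.
E[α(G)] ≥ n − E[|E(G)|] = 118 − 117/20 = 2243/20.
Numerically: ≈ 112.15000.
(This is only a lower bound; the true E[α(G)] may be larger.)

E[α(G)] ≥ 2243/20 ≈ 112.15000.


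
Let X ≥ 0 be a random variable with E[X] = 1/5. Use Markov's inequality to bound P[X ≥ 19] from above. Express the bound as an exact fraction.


μ = E[X] = 1/5, a = 19.
Markov: P[X ≥ 19] ≤ μ/a = (1/5)/19 = 1/95.
Numerically: ≈ 0.010526.
(Since a = 19 > μ = 0.200000, the bound 1/95 is < 1 and informative.)

P[X ≥ 19] ≤ 1/95 ≈ 0.010526.


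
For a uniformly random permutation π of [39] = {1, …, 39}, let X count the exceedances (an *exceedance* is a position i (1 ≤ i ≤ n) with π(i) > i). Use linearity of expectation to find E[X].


Write X = Σ_{i=1}^{39} X_i, where X_i = 1_{π(i) > i}.
For each fixed i, π(i) is uniform over {1, …, 39} (marginal of a uniform permutation), so P[π(i) > i] = (n − i)/n. Summing: Σ_{i=1}^{39} (n − i)/n = (0 + 1 + … + 38)/39 = 39(39 − 1)/(2·39) = (39 − 1)/2.
Hence E[X] = Σ_{i=1}^{39} (39 − i)/39 = 19 ≈ 19.000000.

E[X] = 19 = 19.000000.


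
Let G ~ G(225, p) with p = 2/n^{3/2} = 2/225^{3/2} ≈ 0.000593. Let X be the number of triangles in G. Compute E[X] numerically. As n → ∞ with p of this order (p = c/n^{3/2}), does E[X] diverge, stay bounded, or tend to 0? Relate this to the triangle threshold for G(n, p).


Number of potential triangles: C(225, 3) = 1873200.
Each occurs with probability p³ ≈ (0.000593)³ ≈ 2.08098e-10.
By linearity: E[X] = C(225, 3)·p³ ≈ 1873200 · 2.08098e-10 ≈ 0.000.
Since α = 3/2 > 1, p = c/n^{3/2} = o(1/n) is below the triangle threshold p ~ 1/n. Asymptotically E[X] ~ (c³/6)·n^{3(1−α)} = (2³/6)·n^{-1.5} → 0, so by Markov's inequality G has no triangles w.h.p.

E[X] ≈ 0.000; in regime p = Θ(1/n^{3/2}) E[X] tends to 0 (below the triangle threshold p ~ 1/n).


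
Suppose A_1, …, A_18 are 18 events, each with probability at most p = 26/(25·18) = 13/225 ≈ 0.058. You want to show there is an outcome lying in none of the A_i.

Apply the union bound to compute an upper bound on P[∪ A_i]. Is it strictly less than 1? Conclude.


Union bound: P[∪_{i=1}^{18} A_i] ≤ Σ_i P[A_i] ≤ 18·p = 18·(13/225) = 26/25.
Numerically: 26/25 ≈ 1.040.
Is 26/25 < 1? NO.
Since the bound 26/25 is ≥ 1, the union bound is uninformative here; it does NOT by itself certify existence.

18·p = 26/25 ≈ 1.040; existence NOT certified by the union bound.


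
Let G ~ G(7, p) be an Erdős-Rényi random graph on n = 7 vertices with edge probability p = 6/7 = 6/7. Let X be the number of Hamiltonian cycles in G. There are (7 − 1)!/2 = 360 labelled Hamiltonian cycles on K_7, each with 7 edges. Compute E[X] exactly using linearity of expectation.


K_7 has (7 − 1)!/2 = 360 labelled Hamiltonian cycles.
For each such Hamiltonian cycle H, let X_H = 1 if all 7 edges of H are present in G. Then P[X_H = 1] = p^{7} = (6/7)^{7} = 279936/823543.
By linearity: E[X] = Σ_H E[X_H] = 360 · p^{7} = 360 · 279936/823543 = 100776960/823543.
Numerically: E[X] ≈ 122.37.

E[X] = 360 · (6/7)^{7} = 100776960/823543 ≈ 122.37.


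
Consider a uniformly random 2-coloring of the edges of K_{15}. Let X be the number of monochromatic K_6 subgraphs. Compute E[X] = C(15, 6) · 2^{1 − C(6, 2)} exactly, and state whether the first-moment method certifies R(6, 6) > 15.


E[X] = C(15, 6) · 2^{1 − 15} = 5005 · 2^{−14} = 5005/16384.
As a reduced fraction: E[X] = 5005/16384 ≈ 0.305.
Is E[X] < 1? YES.
Since E[X] < 1, there exists a 2-coloring of K_{15} with no monochromatic K_6; hence R(6, 6) > 15.

E[X] = 5005/16384 ≈ 0.305; E[X] < 1, so R(6, 6) > 15.


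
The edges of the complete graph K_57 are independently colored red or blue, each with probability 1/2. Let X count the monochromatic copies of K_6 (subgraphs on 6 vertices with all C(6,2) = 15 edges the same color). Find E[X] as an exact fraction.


Let X = Σ_S X_S over the C(57, 6) = 36288252 subsets S of size 6, where X_S = 1 if the K_6 on S is monochromatic.
For a fixed S, the K_6 on S has C(6, 2) = 15 edges. P[all 15 edges red] = (1/2)^15, and likewise for blue, so P[monochromatic] = 2·(1/2)^15 = 2^{1 − 15} = 1/16384.
Summing: E[X] = C(57, 6) · 2^{1 − 15} = 36288252 · 1/16384 = 9072063/4096.
Numerically: E[X] ≈ 2214.859.

E[X] = C(57,6)·2^(1−C(6,2)) = 9072063/4096 ≈ 2214.859.


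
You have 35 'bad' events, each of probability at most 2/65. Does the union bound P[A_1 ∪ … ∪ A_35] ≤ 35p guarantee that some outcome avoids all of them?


Union bound: P[∪_{i=1}^{35} A_i] ≤ Σ_i P[A_i] ≤ 35·p = 35·(2/65) = 14/13.
Numerically: 14/13 ≈ 1.0769231.
Is 14/13 < 1? NO.
Since the bound 14/13 is ≥ 1, the union bound is uninformative here; it does NOT by itself certify existence.

35·p = 14/13 ≈ 1.0769231; existence NOT certified by the union bound.


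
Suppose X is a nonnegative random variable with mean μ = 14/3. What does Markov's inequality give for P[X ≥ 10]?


μ = E[X] = 14/3, a = 10.
Markov: P[X ≥ 10] ≤ μ/a = (14/3)/10 = 7/15.
Numerically: ≈ 0.46667.
(Since a = 10 > μ = 4.66667, the bound 7/15 is < 1 and informative.)

P[X ≥ 10] ≤ 7/15 ≈ 0.46667.


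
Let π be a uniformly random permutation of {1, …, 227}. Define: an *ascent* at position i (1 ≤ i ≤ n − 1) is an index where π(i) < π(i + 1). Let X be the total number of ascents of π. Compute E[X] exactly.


Write X = Σ X_I over i = 1, …, 226, with X_I the indicator of one ascent.
There are 226 indicators.
For each fixed i, the pair (π(i), π(i+1)) is a uniformly random ordered pair of distinct values from {1, …, 227}; by symmetry P[π(i) < π(i+1)] = 1/2.
By linearity: E[X] = 226 · (1/2) = (227 − 1) · (1/2) = 113 ≈ 113.0000.

E[X] = 113 = 113.0000.


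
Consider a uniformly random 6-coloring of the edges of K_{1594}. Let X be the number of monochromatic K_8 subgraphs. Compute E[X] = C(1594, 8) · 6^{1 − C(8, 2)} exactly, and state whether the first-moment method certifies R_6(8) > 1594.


E[X] = C(1594, 8) · 6^{1 − 28} = 1015652773590544255167 · 6^{−27} = 1015652773590544255167/1023490369077469249536.
As a reduced fraction: E[X] = 37616769392242379821/37907050706572935168 ≈ 0.992.
Is E[X] < 1? YES.
Since E[X] < 1, there exists a 6-coloring of K_{1594} with no monochromatic K_8; hence R_6(8) > 1594.

E[X] = 37616769392242379821/37907050706572935168 ≈ 0.992; E[X] < 1, so R_6(8) > 1594.


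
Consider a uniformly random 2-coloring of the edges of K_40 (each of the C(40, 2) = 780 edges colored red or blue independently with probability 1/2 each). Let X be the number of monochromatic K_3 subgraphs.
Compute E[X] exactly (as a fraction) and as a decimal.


Let X = Σ_S X_S over the C(40, 3) = 9880 subsets S of size 3, where X_S = 1 if the K_3 on S is monochromatic.
For a fixed S, the K_3 on S has C(3, 2) = 3 edges. P[all 3 edges red] = (1/2)^3, and likewise for blue, so P[monochromatic] = 2·(1/2)^3 = 2^{1 − 3} = 1/4.
By linearity of expectation: E[X] = C(40, 3) · 2^{1 − 3} = 9880 · 1/4 = 2470.
Numerically: E[X] ≈ 2470.000.

E[X] = C(40,3)·2^(1−C(3,2)) = 2470 ≈ 2470.000.


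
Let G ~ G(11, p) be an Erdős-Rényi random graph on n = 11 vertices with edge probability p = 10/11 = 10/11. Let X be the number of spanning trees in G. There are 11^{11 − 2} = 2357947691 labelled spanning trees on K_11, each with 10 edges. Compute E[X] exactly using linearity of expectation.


K_11 has 11^{11 − 2} = 2357947691 labelled spanning trees.
For each such spanning tree H, let X_H = 1 if all 10 edges of H are present in G. Then P[X_H = 1] = p^{10} = (10/11)^{10} = 10000000000/25937424601.
By linearity: E[X] = Σ_H E[X_H] = 2357947691 · p^{10} = 2357947691 · 10000000000/25937424601 = 10000000000/11.
Numerically: E[X] ≈ 9.09e+08.

E[X] = 2357947691 · (10/11)^{10} = 10000000000/11 ≈ 9.09e+08.


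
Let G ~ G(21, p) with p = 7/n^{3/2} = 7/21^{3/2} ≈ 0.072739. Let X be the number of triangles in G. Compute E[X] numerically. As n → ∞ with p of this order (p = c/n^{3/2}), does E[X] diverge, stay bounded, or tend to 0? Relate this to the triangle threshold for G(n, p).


Number of potential triangles: C(21, 3) = 1330.
Each occurs with probability p³ ≈ (0.072739)³ ≈ 3.8486400e-04.
By linearity: E[X] = C(21, 3)·p³ ≈ 1330 · 3.8486400e-04 ≈ 0.51187.
Since α = 3/2 > 1, p = c/n^{3/2} = o(1/n) is below the triangle threshold p ~ 1/n. Asymptotically E[X] ~ (c³/6)·n^{3(1−α)} = (7³/6)·n^{-1.5} → 0, so by Markov's inequality G has no triangles w.h.p.

E[X] ≈ 0.51187; in regime p = Θ(1/n^{3/2}) E[X] tends to 0 (below the triangle threshold p ~ 1/n).


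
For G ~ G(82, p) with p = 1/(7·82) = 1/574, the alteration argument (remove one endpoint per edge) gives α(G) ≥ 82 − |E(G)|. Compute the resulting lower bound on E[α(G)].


E[|E(G)|] = C(82, 2)·p = 3321 · (1/574) = 81/14.
E[α(G)] ≥ n − E[|E(G)|] = 82 − 81/14 = 1067/14.
Numerically: ≈ 76.21429.
(This is only a lower bound; the true E[α(G)] may be larger.)

E[α(G)] ≥ 1067/14 ≈ 76.21429.


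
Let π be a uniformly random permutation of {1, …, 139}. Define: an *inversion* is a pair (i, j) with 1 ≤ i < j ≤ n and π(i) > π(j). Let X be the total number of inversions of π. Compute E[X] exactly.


Write X = Σ X_I over the C(139, 2) = 9591 pairs i < j, with X_I the indicator of one inversion.
There are 9591 indicators.
For each fixed pair i < j, the values π(i) and π(j) are two distinct elements of {1, …, 139} in uniformly random order; by symmetry P[π(i) > π(j)] = 1/2.
By linearity: E[X] = 9591 · (1/2) = C(139, 2) · (1/2) = 9591/2 = 9591/2 ≈ 4795.500.

E[X] = 9591/2 = 4795.500.


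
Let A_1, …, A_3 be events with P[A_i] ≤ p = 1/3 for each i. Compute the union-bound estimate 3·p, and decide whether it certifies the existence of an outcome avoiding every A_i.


Union bound: P[∪_{i=1}^{3} A_i] ≤ Σ_i P[A_i] ≤ 3·p = 3·(1/3) = 1.
Numerically: 1 ≈ 1.0000000.
Is 1 < 1? NO.
Since the bound 1 is ≥ 1, the union bound is uninformative here; it does NOT by itself certify existence.

3·p = 1 ≈ 1.0000000; existence NOT certified by the union bound.


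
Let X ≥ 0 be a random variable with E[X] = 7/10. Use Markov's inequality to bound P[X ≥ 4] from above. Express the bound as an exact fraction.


μ = E[X] = 7/10, a = 4.
Markov: P[X ≥ 4] ≤ μ/a = (7/10)/4 = 7/40.
Numerically: ≈ 0.175.
(Since a = 4 > μ = 0.700, the bound 7/40 is < 1 and informative.)

P[X ≥ 4] ≤ 7/40 ≈ 0.175.


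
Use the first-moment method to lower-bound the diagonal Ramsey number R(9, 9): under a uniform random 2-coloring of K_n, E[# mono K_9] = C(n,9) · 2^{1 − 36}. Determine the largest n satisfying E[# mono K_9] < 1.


We need C(n, 9) · 2^{1 − 36} < 1, i.e. C(n, 9) < 2^{36 − 1} = 34359738368.
Check values of n near the boundary:
  n = 64: C(64, 9) = 27540584512; 27540584512 < 34359738368? YES
  n = 65: C(65, 9) = 31966749880; 31966749880 < 34359738368? YES
  n = 66: C(66, 9) = 37014131440; 37014131440 < 34359738368? NO
  n = 67: C(67, 9) = 42757703560; 42757703560 < 34359738368? NO
  n = 68: C(68, 9) = 49280065120; 49280065120 < 34359738368? NO
The largest n with C(n, 9) < 34359738368 is n = 65 (where E[X] = 3995843735/4294967296 ≈ 0.930). Hence R(9, 9) > 65, i.e. R(9, 9) ≥ 66.

Largest n = 65; hence R(9, 9) > 65.


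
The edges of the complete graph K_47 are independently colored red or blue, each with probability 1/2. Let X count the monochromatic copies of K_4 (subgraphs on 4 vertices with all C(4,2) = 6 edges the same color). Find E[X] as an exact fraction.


Let X = Σ_S X_S over the C(47, 4) = 178365 subsets S of size 4, where X_S = 1 if the K_4 on S is monochromatic.
For a fixed S, the K_4 on S has C(4, 2) = 6 edges. P[all 6 edges red] = (1/2)^6, and likewise for blue, so P[monochromatic] = 2·(1/2)^6 = 2^{1 − 6} = 1/32.
By linearity of expectation: E[X] = C(47, 4) · 2^{1 − 6} = 178365 · 1/32 = 178365/32.
Numerically: E[X] ≈ 5573.9062.

E[X] = C(47,4)·2^(1−C(4,2)) = 178365/32 ≈ 5573.9062.


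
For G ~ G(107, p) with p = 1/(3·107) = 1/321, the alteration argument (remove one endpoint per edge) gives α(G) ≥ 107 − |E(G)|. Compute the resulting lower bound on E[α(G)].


E[|E(G)|] = C(107, 2)·p = 5671 · (1/321) = 53/3.
E[α(G)] ≥ n − E[|E(G)|] = 107 − 53/3 = 268/3.
Numerically: ≈ 89.33333.
(This is only a lower bound; the true E[α(G)] may be larger.)

E[α(G)] ≥ 268/3 ≈ 89.33333.


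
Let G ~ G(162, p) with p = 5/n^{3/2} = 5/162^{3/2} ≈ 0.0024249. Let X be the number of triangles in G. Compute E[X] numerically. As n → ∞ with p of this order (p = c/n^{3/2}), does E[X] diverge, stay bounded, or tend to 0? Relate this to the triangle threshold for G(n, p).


Number of potential triangles: C(162, 3) = 695520.
Each occurs with probability p³ ≈ (0.0024249)³ ≈ 1.4259111e-08.
By linearity: E[X] = C(162, 3)·p³ ≈ 695520 · 1.4259111e-08 ≈ 0.00992.
Since α = 3/2 > 1, p = c/n^{3/2} = o(1/n) is below the triangle threshold p ~ 1/n. Asymptotically E[X] ~ (c³/6)·n^{3(1−α)} = (5³/6)·n^{-1.5} → 0, so by Markov's inequality G has no triangles w.h.p.

E[X] ≈ 0.00992; in regime p = Θ(1/n^{3/2}) E[X] tends to 0 (below the triangle threshold p ~ 1/n).


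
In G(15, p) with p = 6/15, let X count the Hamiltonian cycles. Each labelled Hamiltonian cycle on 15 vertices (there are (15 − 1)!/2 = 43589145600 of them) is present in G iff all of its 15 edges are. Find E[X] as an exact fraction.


K_15 has (15 − 1)!/2 = 43589145600 labelled Hamiltonian cycles.
For each such Hamiltonian cycle H, let X_H = 1 if all 15 edges of H are present in G. Then P[X_H = 1] = p^{15} = (2/5)^{15} = 32768/30517578125.
By linearity of expectation: E[X] = Σ_H E[X_H] = 43589145600 · p^{15} = 43589145600 · 32768/30517578125 = 57133164920832/1220703125.
Numerically: E[X] ≈ 4.68e+04.

E[X] = 43589145600 · (2/5)^{15} = 57133164920832/1220703125 ≈ 4.68e+04.


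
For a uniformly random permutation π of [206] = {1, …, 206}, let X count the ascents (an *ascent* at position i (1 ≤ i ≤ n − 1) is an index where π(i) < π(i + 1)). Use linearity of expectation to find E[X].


Write X = Σ X_I over i = 1, …, 205, with X_I the indicator of one ascent.
There are 205 indicators.
For each fixed i, the pair (π(i), π(i+1)) is a uniformly random ordered pair of distinct values from {1, …, 206}; by symmetry P[π(i) < π(i+1)] = 1/2.
By linearity: E[X] = 205 · (1/2) = (206 − 1) · (1/2) = 205/2 ≈ 102.500.

E[X] = 205/2 = 102.500.


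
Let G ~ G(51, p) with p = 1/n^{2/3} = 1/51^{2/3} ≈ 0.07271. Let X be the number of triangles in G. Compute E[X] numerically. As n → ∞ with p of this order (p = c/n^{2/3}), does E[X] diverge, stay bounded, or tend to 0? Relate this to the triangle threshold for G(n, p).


Number of potential triangles: C(51, 3) = 20825.
Each occurs with probability p³ ≈ (0.07271)³ ≈ 3.844675e-04.
By linearity: E[X] = C(51, 3)·p³ ≈ 20825 · 3.844675e-04 ≈ 8.0065.
Since α = 2/3 < 1, p = c/n^{2/3} ≫ 1/n is above the triangle threshold p ~ 1/n. Asymptotically E[X] ~ (c³/6)·n^{3(1−α)} = (1³/6)·n^{1} → ∞; triangles are abundant w.h.p.

E[X] ≈ 8.0065; in regime p = Θ(1/n^{2/3}) E[X] diverges (above the triangle threshold p ~ 1/n).


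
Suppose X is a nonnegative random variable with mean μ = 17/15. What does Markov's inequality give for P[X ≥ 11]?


μ = E[X] = 17/15, a = 11.
Markov: P[X ≥ 11] ≤ μ/a = (17/15)/11 = 17/165.
Numerically: ≈ 0.1030.
(Since a = 11 > μ = 1.1333, the bound 17/165 is < 1 and informative.)

P[X ≥ 11] ≤ 17/165 ≈ 0.1030.


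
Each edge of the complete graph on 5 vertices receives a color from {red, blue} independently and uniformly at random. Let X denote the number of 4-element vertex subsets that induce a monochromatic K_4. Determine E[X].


Let X = Σ_S X_S over the C(5, 4) = 5 subsets S of size 4, where X_S = 1 if the K_4 on S is monochromatic.
For a fixed S, the K_4 on S has C(4, 2) = 6 edges. P[all 6 edges red] = (1/2)^6, and likewise for blue, so P[monochromatic] = 2·(1/2)^6 = 2^{1 − 6} = 1/32.
Summing: E[X] = C(5, 4) · 2^{1 − 6} = 5 · 1/32 = 5/32.
Numerically: E[X] ≈ 0.156.

E[X] = C(5,4)·2^(1−C(4,2)) = 5/32 ≈ 0.156.


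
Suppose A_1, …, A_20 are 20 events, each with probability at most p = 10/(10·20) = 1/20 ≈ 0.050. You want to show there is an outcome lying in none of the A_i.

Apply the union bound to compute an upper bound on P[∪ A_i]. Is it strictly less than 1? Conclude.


Union bound: P[∪_{i=1}^{20} A_i] ≤ Σ_i P[A_i] ≤ 20·p = 20·(1/20) = 1.
Numerically: 1 ≈ 1.000.
Is 1 < 1? NO.
Since the bound 1 is ≥ 1, the union bound is uninformative here; it does NOT by itself certify existence.

20·p = 1 ≈ 1.000; existence NOT certified by the union bound.


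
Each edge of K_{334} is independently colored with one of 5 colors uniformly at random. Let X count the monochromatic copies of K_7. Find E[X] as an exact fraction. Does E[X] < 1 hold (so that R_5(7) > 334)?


E[X] = C(334, 7) · 5^{1 − 21} = 86359460961576 · 5^{−20} = 86359460961576/95367431640625.
As a reduced fraction: E[X] = 86359460961576/95367431640625 ≈ 0.906.
Is E[X] < 1? YES.
Since E[X] < 1, there exists a 5-coloring of K_{334} with no monochromatic K_7; hence R_5(7) > 334.

E[X] = 86359460961576/95367431640625 ≈ 0.906; E[X] < 1, so R_5(7) > 334.


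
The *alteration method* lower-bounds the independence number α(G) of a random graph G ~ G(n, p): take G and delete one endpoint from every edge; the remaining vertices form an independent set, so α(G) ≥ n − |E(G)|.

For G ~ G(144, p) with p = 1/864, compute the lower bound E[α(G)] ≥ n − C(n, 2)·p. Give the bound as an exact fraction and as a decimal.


E[|E(G)|] = C(144, 2)·p = 10296 · (1/864) = 143/12.
E[α(G)] ≥ n − E[|E(G)|] = 144 − 143/12 = 1585/12.
Numerically: ≈ 132.083.
(This is only a lower bound; the true E[α(G)] may be larger.)

E[α(G)] ≥ 1585/12 ≈ 132.083.


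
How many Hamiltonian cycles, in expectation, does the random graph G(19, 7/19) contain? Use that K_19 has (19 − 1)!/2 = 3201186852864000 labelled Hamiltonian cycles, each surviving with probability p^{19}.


K_19 has (19 − 1)!/2 = 3201186852864000 labelled Hamiltonian cycles.
For each such Hamiltonian cycle H, let X_H = 1 if all 19 edges of H are present in G. Then P[X_H = 1] = p^{19} = (7/19)^{19} = 11398895185373143/1978419655660313589123979.
By linearity: E[X] = Σ_H E[X_H] = 3201186852864000 · p^{19} = 3201186852864000 · 11398895185373143/1978419655660313589123979 = 36489993404591253525678231552000/1978419655660313589123979.
Numerically: E[X] ≈ 1.84e+07.

E[X] = 3201186852864000 · (7/19)^{19} = 36489993404591253525678231552000/1978419655660313589123979 ≈ 1.84e+07.


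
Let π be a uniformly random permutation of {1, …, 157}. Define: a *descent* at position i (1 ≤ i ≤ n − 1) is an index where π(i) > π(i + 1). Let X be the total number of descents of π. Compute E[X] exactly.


Write X = Σ X_I over i = 1, …, 156, with X_I the indicator of one descent.
There are 156 indicators.
For each fixed i, the pair (π(i), π(i+1)) is a uniformly random ordered pair of distinct values from {1, …, 157}; by symmetry P[π(i) > π(i+1)] = 1/2.
By linearity: E[X] = 156 · (1/2) = (157 − 1) · (1/2) = 78 ≈ 78.000.

E[X] = 78 = 78.000.


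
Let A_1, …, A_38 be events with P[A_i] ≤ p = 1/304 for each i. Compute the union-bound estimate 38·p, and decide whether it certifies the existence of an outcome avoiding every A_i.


Union bound: P[∪_{i=1}^{38} A_i] ≤ Σ_i P[A_i] ≤ 38·p = 38·(1/304) = 1/8.
Numerically: 1/8 ≈ 0.1250000.
Is 1/8 < 1? YES.
Since P[∪ A_i] ≤ 1/8 < 1, the complement has P[∩ A_i^c] ≥ 1 − 1/8 = 7/8 > 0, so some outcome avoids every A_i.

38·p = 1/8 ≈ 0.1250000; existence CERTIFIED by the union bound.


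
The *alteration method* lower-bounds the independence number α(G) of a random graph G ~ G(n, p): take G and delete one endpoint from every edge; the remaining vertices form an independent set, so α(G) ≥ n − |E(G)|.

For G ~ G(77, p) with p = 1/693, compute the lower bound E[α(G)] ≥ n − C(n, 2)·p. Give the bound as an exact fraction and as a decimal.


E[|E(G)|] = C(77, 2)·p = 2926 · (1/693) = 38/9.
E[α(G)] ≥ n − E[|E(G)|] = 77 − 38/9 = 655/9.
Numerically: ≈ 72.777778.
(This is only a lower bound; the true E[α(G)] may be larger.)

E[α(G)] ≥ 655/9 ≈ 72.777778.


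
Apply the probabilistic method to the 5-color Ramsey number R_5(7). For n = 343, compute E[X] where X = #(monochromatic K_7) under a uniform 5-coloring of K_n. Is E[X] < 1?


E[X] = C(343, 7) · 5^{1 − 21} = 104200375748469 · 5^{−20} = 104200375748469/95367431640625.
As a reduced fraction: E[X] = 104200375748469/95367431640625 ≈ 1.0926.
Is E[X] < 1? NO.
Since E[X] ≥ 1, the first-moment bound is inconclusive at n = 343; it does NOT by itself certify R_5(7) > 343.

E[X] = 104200375748469/95367431640625 ≈ 1.0926; E[X] ≥ 1; first-moment method inconclusive here.


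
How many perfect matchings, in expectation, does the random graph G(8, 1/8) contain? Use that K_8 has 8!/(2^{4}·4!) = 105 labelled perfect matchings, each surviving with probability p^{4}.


K_8 has 8!/(2^{4}·4!) = 105 labelled perfect matchings.
For each such perfect matching H, let X_H = 1 if all 4 edges of H are present in G. Then P[X_H = 1] = p^{4} = (1/8)^{4} = 1/4096.
Summing the indicators: E[X] = Σ_H E[X_H] = 105 · p^{4} = 105 · 1/4096 = 105/4096.
Numerically: E[X] ≈ 0.02563.

E[X] = 105 · (1/8)^{4} = 105/4096 ≈ 0.02563.


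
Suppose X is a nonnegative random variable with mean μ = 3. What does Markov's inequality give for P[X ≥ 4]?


μ = E[X] = 3, a = 4.
Markov: P[X ≥ 4] ≤ μ/a = (3)/4 = 3/4.
Numerically: ≈ 0.750000.
(Since a = 4 > μ = 3.000000, the bound 3/4 is < 1 and informative.)

P[X ≥ 4] ≤ 3/4 ≈ 0.750000.


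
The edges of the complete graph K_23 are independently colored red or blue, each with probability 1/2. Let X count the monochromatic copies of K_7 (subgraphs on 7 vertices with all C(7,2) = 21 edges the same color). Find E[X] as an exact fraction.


Let X = Σ_S X_S over the C(23, 7) = 245157 subsets S of size 7, where X_S = 1 if the K_7 on S is monochromatic.
For a fixed S, the K_7 on S has C(7, 2) = 21 edges. P[all 21 edges red] = (1/2)^21, and likewise for blue, so P[monochromatic] = 2·(1/2)^21 = 2^{1 − 21} = 1/1048576.
Summing: E[X] = C(23, 7) · 2^{1 − 21} = 245157 · 1/1048576 = 245157/1048576.
Numerically: E[X] ≈ 0.23380.

E[X] = C(23,7)·2^(1−C(7,2)) = 245157/1048576 ≈ 0.23380.


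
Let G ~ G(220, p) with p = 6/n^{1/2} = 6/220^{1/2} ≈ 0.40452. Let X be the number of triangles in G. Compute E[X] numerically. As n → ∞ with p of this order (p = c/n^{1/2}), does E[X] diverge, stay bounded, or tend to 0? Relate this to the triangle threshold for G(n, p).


Number of potential triangles: C(220, 3) = 1750540.
Each occurs with probability p³ ≈ (0.40452)³ ≈ 6.61941683e-02.
By linearity: E[X] = C(220, 3)·p³ ≈ 1750540 · 6.61941683e-02 ≈ 115875.539401.
Since α = 1/2 < 1, p = c/n^{1/2} ≫ 1/n is above the triangle threshold p ~ 1/n. Asymptotically E[X] ~ (c³/6)·n^{3(1−α)} = (6³/6)·n^{1.5} → ∞; triangles are abundant w.h.p.

E[X] ≈ 115875.539401; in regime p = Θ(1/n^{1/2}) E[X] diverges (above the triangle threshold p ~ 1/n).


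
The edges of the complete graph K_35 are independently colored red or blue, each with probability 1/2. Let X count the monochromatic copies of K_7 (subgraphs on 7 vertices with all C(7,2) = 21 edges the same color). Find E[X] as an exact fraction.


Let X = Σ_S X_S over the C(35, 7) = 6724520 subsets S of size 7, where X_S = 1 if the K_7 on S is monochromatic.
For a fixed S, the K_7 on S has C(7, 2) = 21 edges. P[all 21 edges red] = (1/2)^21, and likewise for blue, so P[monochromatic] = 2·(1/2)^21 = 2^{1 − 21} = 1/1048576.
By linearity: E[X] = C(35, 7) · 2^{1 − 21} = 6724520 · 1/1048576 = 840565/131072.
Numerically: E[X] ≈ 6.4130.

E[X] = C(35,7)·2^(1−C(7,2)) = 840565/131072 ≈ 6.4130.


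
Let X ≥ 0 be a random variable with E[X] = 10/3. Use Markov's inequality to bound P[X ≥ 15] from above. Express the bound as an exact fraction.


μ = E[X] = 10/3, a = 15.
Markov: P[X ≥ 15] ≤ μ/a = (10/3)/15 = 2/9.
Numerically: ≈ 0.222222.
(Since a = 15 > μ = 3.333333, the bound 2/9 is < 1 and informative.)

P[X ≥ 15] ≤ 2/9 ≈ 0.222222.


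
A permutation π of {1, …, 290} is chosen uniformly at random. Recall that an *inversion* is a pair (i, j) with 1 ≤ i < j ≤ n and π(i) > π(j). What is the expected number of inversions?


Write X = Σ X_I over the C(290, 2) = 41905 pairs i < j, with X_I the indicator of one inversion.
There are 41905 indicators.
For each fixed pair i < j, the values π(i) and π(j) are two distinct elements of {1, …, 290} in uniformly random order; by symmetry P[π(i) > π(j)] = 1/2.
By linearity: E[X] = 41905 · (1/2) = C(290, 2) · (1/2) = 41905/2 = 41905/2 ≈ 20952.5000.

E[X] = 41905/2 = 20952.5000.


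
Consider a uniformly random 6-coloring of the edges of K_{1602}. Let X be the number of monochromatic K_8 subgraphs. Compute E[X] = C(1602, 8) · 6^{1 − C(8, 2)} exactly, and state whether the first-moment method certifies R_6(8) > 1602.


E[X] = C(1602, 8) · 6^{1 − 28} = 1057248389245018627800 · 6^{−27} = 1057248389245018627800/1023490369077469249536.
As a reduced fraction: E[X] = 14684005406180814275/14215144014964850688 ≈ 1.0329832.
Is E[X] < 1? NO.
Since E[X] ≥ 1, the first-moment bound is inconclusive at n = 1602; it does NOT by itself certify R_6(8) > 1602.

E[X] = 14684005406180814275/14215144014964850688 ≈ 1.0329832; E[X] ≥ 1; first-moment method inconclusive here.


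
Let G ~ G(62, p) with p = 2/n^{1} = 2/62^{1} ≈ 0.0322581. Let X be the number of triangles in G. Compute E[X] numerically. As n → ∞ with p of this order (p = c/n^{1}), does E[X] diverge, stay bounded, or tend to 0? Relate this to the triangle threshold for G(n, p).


Number of potential triangles: C(62, 3) = 37820.
Each occurs with probability p³ ≈ (0.0322581)³ ≈ 3.35671847e-05.
By linearity: E[X] = C(62, 3)·p³ ≈ 37820 · 3.35671847e-05 ≈ 1.269511.
Here α = 1, so p = 2/n is exactly at the triangle threshold p ~ 1/n. Asymptotically E[X] → c³/6 = 2³/6 = 4/3 ≈ 1.333333, a bounded constant. In this regime the triangle count is asymptotically Poisson(c³/6).

E[X] ≈ 1.269511; in regime p = Θ(1/n^{1}) E[X] stays bounded (at the triangle threshold p ~ 1/n).


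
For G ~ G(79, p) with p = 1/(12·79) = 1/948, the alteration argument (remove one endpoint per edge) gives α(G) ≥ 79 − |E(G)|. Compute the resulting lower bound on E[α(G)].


E[|E(G)|] = C(79, 2)·p = 3081 · (1/948) = 13/4.
E[α(G)] ≥ n − E[|E(G)|] = 79 − 13/4 = 303/4.
Numerically: ≈ 75.750000.
(This is only a lower bound; the true E[α(G)] may be larger.)

E[α(G)] ≥ 303/4 ≈ 75.750000.
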